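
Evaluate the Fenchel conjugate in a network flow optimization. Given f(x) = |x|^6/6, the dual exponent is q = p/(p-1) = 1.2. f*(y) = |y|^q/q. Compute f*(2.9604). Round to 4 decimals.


The conjugate exponent q satisfies 1/p + 1/q = 1.
p = 6, so q = 6/(6 - 1) = 1.2
|y|^q = 2.9604^1.2 = 3.6781
f*(2.9604) = 3.6781 / 1.2 = 3.0651


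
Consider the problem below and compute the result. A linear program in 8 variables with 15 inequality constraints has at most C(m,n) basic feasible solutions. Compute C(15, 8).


Each vertex corresponds to some choice of n active constraints out of m, so the number of vertices is at most C(m, n) = m! / (n!(m-n)!).
m = 15, n = 8
Numerator: 15 * 14 * 13 * 12 * 11 * 10 * 9 * 8
Denominator: 8! = 40320
C(15, 8) = 6435


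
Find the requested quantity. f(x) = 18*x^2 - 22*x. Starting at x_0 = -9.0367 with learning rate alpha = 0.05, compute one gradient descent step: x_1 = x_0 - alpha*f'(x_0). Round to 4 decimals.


We compute the gradient at x_0 and apply the update.
f'(x) = 36*x - 22
f'(-9.0367) = 36*-9.0367 - 22 = -347.3212
x_1 = -9.0367 - 0.05*-347.3212 = 8.3294


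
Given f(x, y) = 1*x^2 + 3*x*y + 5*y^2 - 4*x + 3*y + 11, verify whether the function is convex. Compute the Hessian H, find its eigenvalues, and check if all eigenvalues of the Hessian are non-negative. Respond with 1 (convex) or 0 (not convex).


The Hessian of f(x,y) = 1*x^2 + 3*x*y + 5*y^2 - 4*x + 3*y + 11 is:
H = [[2, 3], [3, 10]]
Trace = 2 + 10 = 12
Determinant = 2*10 - (3)^2 = 11
Discriminant = (12)^2 - 4*11 = 100.0
Eigenvalues: lambda_1 = 1.0, lambda_2 = 11.0
The function is convex.

1


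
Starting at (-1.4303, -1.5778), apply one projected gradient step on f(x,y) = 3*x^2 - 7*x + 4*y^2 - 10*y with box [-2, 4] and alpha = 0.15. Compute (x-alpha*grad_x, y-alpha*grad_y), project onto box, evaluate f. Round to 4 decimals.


Step 1: Compute gradient at (-1.4303, -1.5778).
grad_x = 2*3*-1.4303 - 7 = -15.5818
grad_y = 2*4*-1.5778 - 10 = -22.6224
Step 2: Gradient step.
x_raw = -1.4303 - 0.15*-15.5818 = 0.907
y_raw = -1.5778 - 0.15*-22.6224 = 1.8156
Step 3: Project onto [-2, 4].
x_proj = clip(0.907) = 0.907
y_proj = clip(1.8156) = 1.8156
Step 4: Evaluate f.
f(0.907, 1.8156) = -8.8516


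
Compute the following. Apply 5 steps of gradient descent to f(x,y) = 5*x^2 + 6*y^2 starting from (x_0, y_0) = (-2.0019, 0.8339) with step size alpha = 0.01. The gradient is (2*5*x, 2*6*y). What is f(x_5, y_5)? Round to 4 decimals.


Gradient descent on f(x,y) = 5*x^2 + 6*y^2.
Starting point: (-2.0019, 0.8339), alpha = 0.01
Step 1: grad_x = 2*5*-2.0019 = -20.019, grad_y = 2*6*0.8339 = 10.0068
  x_1 = -2.0019 - 0.01*-20.019 = -1.8017
  y_1 = 0.8339 - 0.01*10.0068 = 0.7338
Step 2: grad_x = 2*5*-1.8017 = -18.0171, grad_y = 2*6*0.7338 = 8.806
  x_2 = -1.8017 - 0.01*-18.0171 = -1.6215
  y_2 = 0.7338 - 0.01*8.806 = 0.6458
Step 3: grad_x = 2*5*-1.6215 = -16.2154, grad_y = 2*6*0.6458 = 7.7493
  x_3 = -1.6215 - 0.01*-16.2154 = -1.4594
  y_3 = 0.6458 - 0.01*7.7493 = 0.5683
Step 4: grad_x = 2*5*-1.4594 = -14.5939, grad_y = 2*6*0.5683 = 6.8194
  x_4 = -1.4594 - 0.01*-14.5939 = -1.3134
  y_4 = 0.5683 - 0.01*6.8194 = 0.5001
Step 5: grad_x = 2*5*-1.3134 = -13.1345, grad_y = 2*6*0.5001 = 6.001
  x_5 = -1.3134 - 0.01*-13.1345 = -1.1821
  y_5 = 0.5001 - 0.01*6.001 = 0.4401
f(-1.1821, 0.4401) = 5*(-1.1821)^2 + 6*0.4401^2 = 8.1488


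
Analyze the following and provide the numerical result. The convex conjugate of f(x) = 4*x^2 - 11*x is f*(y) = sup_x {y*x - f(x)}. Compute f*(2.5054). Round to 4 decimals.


f*(y) = sup_x {y*x - a*x^2 - b*x} = sup_x {(y-b)*x - a*x^2}
FOC: (y - b) - 2a*x = 0 => x* = (y - b)/(2a)
x* = (2.5054 + 11)/(2*4) = 1.6882
f*(2.5054) = (y-b)^2/(4a) = (2.5054 + 11)^2/(4*4)
= 182.3958/16 = 11.3997


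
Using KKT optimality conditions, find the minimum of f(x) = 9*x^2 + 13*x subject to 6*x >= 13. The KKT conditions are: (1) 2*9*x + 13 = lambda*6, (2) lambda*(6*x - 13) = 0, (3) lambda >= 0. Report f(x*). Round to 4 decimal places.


Step 1: Try lambda = 0 (constraint inactive).
x_unc = -13/(2*9) = -0.7222
Check: 6*-0.7222 = -4.3332 < 13 -- violated!
Step 2: Constraint must be active: 6*x = 13
x* = 13/6 = 2.1667 (rounded; the exact value 13/6 is used below)
lambda = (2*9*(13/6) + 13)/6 = 8.6667
Step 3: Compute optimal value.
f(x*) = 9*(13/6)^2 + 13*(13/6) = 70.4167


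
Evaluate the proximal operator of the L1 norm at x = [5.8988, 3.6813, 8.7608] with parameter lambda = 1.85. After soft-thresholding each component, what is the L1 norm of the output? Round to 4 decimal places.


Soft-thresholding with lambda = 1.85:
prox(5.8988) = sign(5.8988)*max(|5.8988| - 1.85, 0) = 4.0488
prox(3.6813) = sign(3.6813)*max(|3.6813| - 1.85, 0) = 1.8313
prox(8.7608) = sign(8.7608)*max(|8.7608| - 1.85, 0) = 6.9108
prox(x) = [4.0488, 1.8313, 6.9108]
||prox(x)||_1 = 4.0488 + 1.8313 + 6.9108 = 12.7909


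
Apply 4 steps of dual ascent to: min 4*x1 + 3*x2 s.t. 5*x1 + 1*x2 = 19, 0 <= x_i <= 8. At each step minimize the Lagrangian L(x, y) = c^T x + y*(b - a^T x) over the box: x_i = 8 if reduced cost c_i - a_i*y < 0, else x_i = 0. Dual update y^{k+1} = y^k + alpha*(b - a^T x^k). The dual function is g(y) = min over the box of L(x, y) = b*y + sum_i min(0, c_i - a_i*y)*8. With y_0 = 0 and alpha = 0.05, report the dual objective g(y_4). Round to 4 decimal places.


Dual ascent for LP: min 4*x1 + 3*x2, 5*x1 + 1*x2 = 19, 0 <= x_i <= 8
Step 1: y^k = 0.0, reduced costs: (4.0, 3.0)
  x^k = (0.0, 0.0), subgradient = b - a^T x = 19.0
  y^{k+1} = 0.0 + 0.05*19.0 = 0.95
Step 2: y^k = 0.95, reduced costs: (-0.75, 2.05)
  x^k = (8.0, 0.0), subgradient = b - a^T x = -21.0
  y^{k+1} = 0.95 + 0.05*-21.0 = -0.1
Step 3: y^k = -0.1, reduced costs: (4.5, 3.1)
  x^k = (0.0, 0.0), subgradient = b - a^T x = 19.0
  y^{k+1} = -0.1 + 0.05*19.0 = 0.85
Step 4: y^k = 0.85, reduced costs: (-0.25, 2.15)
  x^k = (8.0, 0.0), subgradient = b - a^T x = -21.0
  y^{k+1} = 0.85 + 0.05*-21.0 = -0.2
Dual objective at y_4 = -0.2: reduced costs (5.0, 3.2), box minimizer x = (0.0, 0.0)
g(y_4) = b*y + (c1 - a1*y)*x1 + (c2 - a2*y)*x2 = 19*(-0.2) + 5.0*0.0 + 3.2*0.0 = -3.8 + 0.0 + 0.0 = -3.8


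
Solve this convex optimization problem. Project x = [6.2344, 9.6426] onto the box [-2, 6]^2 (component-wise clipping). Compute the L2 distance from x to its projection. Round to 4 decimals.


Project each component onto [-2, 6].
clip(6.2344) = 6.0, clip(9.6426) = 6.0
Projection = [6.0, 6.0]
Squared diffs: [0.0549, 13.2685]
Distance = sqrt(13.3234) = 3.6501


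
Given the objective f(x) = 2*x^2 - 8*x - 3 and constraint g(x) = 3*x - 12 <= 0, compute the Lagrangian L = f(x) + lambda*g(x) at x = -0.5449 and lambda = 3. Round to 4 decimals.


Step 1: Evaluate f(x).
f(-0.5449) = 2*(-0.5449)^2 - 8*(-0.5449) - 3 = 1.953
Step 2: Evaluate g(x).
g(-0.5449) = 3*-0.5449 - 12 = -13.6347
Step 3: Compute Lagrangian.
L = 1.953 + 3*-13.6347 = -38.9511


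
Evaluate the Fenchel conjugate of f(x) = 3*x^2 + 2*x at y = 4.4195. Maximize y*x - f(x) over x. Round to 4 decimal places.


f*(y) = sup_x {y*x - a*x^2 - b*x} = sup_x {(y-b)*x - a*x^2}
FOC: (y - b) - 2a*x = 0 => x* = (y - b)/(2a)
x* = (4.4195 - 2)/(2*3) = 0.4033
f*(4.4195) = (y-b)^2/(4a) = (4.4195 - 2)^2/(4*3)
= 5.854/12 = 0.4878


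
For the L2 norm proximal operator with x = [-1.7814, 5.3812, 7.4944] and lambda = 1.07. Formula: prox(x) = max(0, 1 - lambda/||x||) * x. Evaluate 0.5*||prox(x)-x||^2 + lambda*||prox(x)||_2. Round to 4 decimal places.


Step 1: Compute ||x||.
||x|| = 9.3966
Step 2: Compute scaling factor.
scale = max(0, 1 - 1.07/9.3966) = 0.8861
Step 3: prox(x) = [-1.5786, 4.7684, 6.641]
||prox(x)|| = 8.3266
Step 4: Proximal objective.
0.5*||prox-x||^2 = 0.5725
lambda*||prox|| = 8.9095
Total = 9.4819


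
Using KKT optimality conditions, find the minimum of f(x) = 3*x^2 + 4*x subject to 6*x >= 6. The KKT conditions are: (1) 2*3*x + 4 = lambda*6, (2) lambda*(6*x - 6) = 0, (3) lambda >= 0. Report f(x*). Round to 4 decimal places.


Step 1: Try lambda = 0 (constraint inactive).
x_unc = -4/(2*3) = -0.6667
Check: 6*-0.6667 = -4.0002 < 6 -- violated!
Step 2: Constraint must be active: 6*x = 6
x* = 6/6 = 1.0
lambda = (2*3*1.0 + 4)/6 = 1.6667
Step 3: Compute optimal value.
f(x*) = 3*1.0^2 + 4*1.0 = 7.0


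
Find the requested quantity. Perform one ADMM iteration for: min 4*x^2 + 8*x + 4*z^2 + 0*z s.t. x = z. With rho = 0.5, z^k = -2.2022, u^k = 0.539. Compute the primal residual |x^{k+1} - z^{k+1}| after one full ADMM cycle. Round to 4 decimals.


ADMM iteration with rho = 0.5, z^k = -2.2022, u^k = 0.539
Step 1: x-update.
Minimize 4*x^2 + 8*x + (0.5/2)*(x + 2.2022 + 0.539)^2
FOC: (2*4 + 0.5)*x = -8 + 0.5*(-2.2022 - 0.539)
x^{k+1} = -1.1024
Step 2: z-update.
Minimize 4*z^2 + 0*z + (0.5/2)*(-1.1024 - z + 0.539)^2
FOC: (2*4 + 0.5)*z = 0 + 0.5*(-1.1024 + 0.539)
z^{k+1} = -0.0331
Step 3: u-update.
u^{k+1} = 0.539 - 1.1024 + 0.0331 = -0.5303
Step 4: Primal residual = |-1.1024 + 0.0331| = 1.0693


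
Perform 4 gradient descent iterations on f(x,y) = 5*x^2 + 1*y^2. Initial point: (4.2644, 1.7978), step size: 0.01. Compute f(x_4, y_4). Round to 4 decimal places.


Gradient descent on f(x,y) = 5*x^2 + 1*y^2.
Starting point: (4.2644, 1.7978), alpha = 0.01
Step 1: grad_x = 2*5*4.2644 = 42.644, grad_y = 2*1*1.7978 = 3.5956
  x_1 = 4.2644 - 0.01*42.644 = 3.838
  y_1 = 1.7978 - 0.01*3.5956 = 1.7618
Step 2: grad_x = 2*5*3.838 = 38.3796, grad_y = 2*1*1.7618 = 3.5237
  x_2 = 3.838 - 0.01*38.3796 = 3.4542
  y_2 = 1.7618 - 0.01*3.5237 = 1.7266
Step 3: grad_x = 2*5*3.4542 = 34.5416, grad_y = 2*1*1.7266 = 3.4532
  x_3 = 3.4542 - 0.01*34.5416 = 3.1087
  y_3 = 1.7266 - 0.01*3.4532 = 1.6921
Step 4: grad_x = 2*5*3.1087 = 31.0875, grad_y = 2*1*1.6921 = 3.3841
  x_4 = 3.1087 - 0.01*31.0875 = 2.7979
  y_4 = 1.6921 - 0.01*3.3841 = 1.6582
f(2.7979, 1.6582) = 5*2.7979^2 + 1*1.6582^2 = 41.8902


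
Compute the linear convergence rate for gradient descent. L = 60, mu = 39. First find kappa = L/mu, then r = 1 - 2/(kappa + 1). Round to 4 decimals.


Step 1: Compute the condition number.
kappa = L/mu = 60/39 = 1.5385
Step 2: Compute the convergence rate.
r = 1 - 2/(kappa + 1) = 1 - 2*mu/(L + mu) = (L - mu)/(L + mu) = 21/99 = 0.2121


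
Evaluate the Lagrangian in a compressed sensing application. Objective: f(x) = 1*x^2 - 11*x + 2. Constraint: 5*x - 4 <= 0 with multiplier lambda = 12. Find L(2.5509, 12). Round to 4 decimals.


Step 1: Evaluate f(x).
f(2.5509) = 1*2.5509^2 - 11*2.5509 + 2 = -19.5528
Step 2: Evaluate g(x).
g(2.5509) = 5*2.5509 - 4 = 8.7545
Step 3: Compute Lagrangian.
L = -19.5528 + 12*8.7545 = 85.5012


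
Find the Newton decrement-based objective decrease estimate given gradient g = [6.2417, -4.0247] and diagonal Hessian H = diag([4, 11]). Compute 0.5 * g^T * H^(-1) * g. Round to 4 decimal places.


Step 1: H is diagonal, so H^(-1) * g = [1.5604, -0.3659].
Step 2: g^T H^(-1) g = sum_i g_i^2 / H_ii
  = (6.2417)^2/4 + (-4.0247)^2/11
  = 9.7397 + 1.4726 = 11.2123
Step 3: Objective decrease = 0.5 * g^T H^(-1) g = 5.6061


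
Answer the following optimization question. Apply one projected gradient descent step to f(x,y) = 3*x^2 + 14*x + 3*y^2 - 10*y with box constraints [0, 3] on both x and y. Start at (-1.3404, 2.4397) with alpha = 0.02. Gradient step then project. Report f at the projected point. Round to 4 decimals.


Step 1: Compute gradient at (-1.3404, 2.4397).
grad_x = 2*3*-1.3404 + 14 = 5.9576
grad_y = 2*3*2.4397 - 10 = 4.6382
Step 2: Gradient step.
x_raw = -1.3404 - 0.02*5.9576 = -1.4596
y_raw = 2.4397 - 0.02*4.6382 = 2.3469
Step 3: Project onto [0, 3].
x_proj = clip(-1.4596) = 0.0
y_proj = clip(2.3469) = 2.3469
Step 4: Evaluate f.
f(0.0, 2.3469) = -6.945


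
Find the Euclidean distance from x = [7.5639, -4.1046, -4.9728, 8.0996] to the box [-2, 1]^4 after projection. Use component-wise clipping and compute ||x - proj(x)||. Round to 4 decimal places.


Project each component onto [-2, 1].
clip(7.5639) = 1.0, clip(-4.1046) = -2.0, clip(-4.9728) = -2.0, clip(8.0996) = 1.0
Projection = [1.0, -2.0, -2.0, 1.0]
Squared diffs: [43.0848, 4.4293, 8.8375, 50.4043]
Distance = sqrt(106.7559) = 10.3323


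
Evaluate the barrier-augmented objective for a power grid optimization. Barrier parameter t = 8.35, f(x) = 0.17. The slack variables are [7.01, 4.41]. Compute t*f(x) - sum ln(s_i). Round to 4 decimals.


Step 1: Compute log-barrier.
ln values: [1.9473, 1.4839]
phi = -(1.9473 + 1.4839) = -3.4312
Step 2: Compute augmented objective.
t*f(x) = 8.35*0.17 = 1.4195
Total = 1.4195 - 3.4312 = -2.0117


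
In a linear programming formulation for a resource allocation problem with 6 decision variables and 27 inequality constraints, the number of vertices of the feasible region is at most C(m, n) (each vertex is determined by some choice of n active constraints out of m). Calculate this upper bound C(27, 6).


Each vertex corresponds to some choice of n active constraints out of m, so the number of vertices is at most C(m, n) = m! / (n!(m-n)!).
m = 27, n = 6
Numerator: 27 * 26 * 25 * 24 * 23 * 22
Denominator: 6! = 720
C(27, 6) = 296010


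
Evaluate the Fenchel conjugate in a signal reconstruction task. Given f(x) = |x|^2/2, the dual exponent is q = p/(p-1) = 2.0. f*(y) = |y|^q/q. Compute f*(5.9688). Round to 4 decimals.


The conjugate exponent q satisfies 1/p + 1/q = 1.
p = 2, so q = 2/(2 - 1) = 2.0
|y|^q = 5.9688^2.0 = 35.6266
f*(5.9688) = 35.6266 / 2.0 = 17.8133


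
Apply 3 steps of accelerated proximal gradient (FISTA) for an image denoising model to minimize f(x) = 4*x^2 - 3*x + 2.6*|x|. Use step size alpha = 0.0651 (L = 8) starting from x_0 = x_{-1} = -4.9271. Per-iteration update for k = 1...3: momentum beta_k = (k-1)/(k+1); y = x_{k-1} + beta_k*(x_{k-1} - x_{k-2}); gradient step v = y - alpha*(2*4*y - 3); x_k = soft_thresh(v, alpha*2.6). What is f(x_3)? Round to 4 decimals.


FISTA on f(x) = 4*x^2 - 3*x + 2.6*|x|
L = 8, alpha = 0.0651
Iteration 1: beta = 0.0, y = -4.9271 + 0.0*(-4.9271 + 4.9271) = -4.9271
  grad(y) = -42.4168, v = y - alpha*grad = -2.1658
  prox(v) = soft_thresh(-2.1658, 0.1693) = -1.9965
Iteration 2: beta = 0.3333, y = -1.9965 + 0.3333*(-1.9965 + 4.9271) = -1.0196
  grad(y) = -11.1571, v = y - alpha*grad = -0.2933
  prox(v) = soft_thresh(-0.2933, 0.1693) = -0.1241
Iteration 3: beta = 0.5, y = -0.1241 + 0.5*(-0.1241 + 1.9965) = 0.8122
  grad(y) = 3.4974, v = y - alpha*grad = 0.5845
  prox(v) = soft_thresh(0.5845, 0.1693) = 0.4152
f(x_3) = 4*0.4152^2 - 3*0.4152 + 2.6*|0.4152| = 0.5236


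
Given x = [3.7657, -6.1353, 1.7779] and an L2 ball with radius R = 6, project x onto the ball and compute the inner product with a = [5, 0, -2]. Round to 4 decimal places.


Step 1: Compute ||x|| (intermediates to 6 decimals).
||x|| = sqrt(3.7657^2 + (-6.1353)^2 + 1.7779^2) = 7.415075
Step 2: Project.
Since ||x|| > R, scale = R/||x|| = 6/7.415075 = 0.809162, proj(x) = scale * x
proj(x) = [3.047061, -4.964452, 1.438609]
Step 3: Dot product.
a^T * proj(x) = 5*3.047061 + 0*(-4.964452) - 2*1.438609 = 12.3581


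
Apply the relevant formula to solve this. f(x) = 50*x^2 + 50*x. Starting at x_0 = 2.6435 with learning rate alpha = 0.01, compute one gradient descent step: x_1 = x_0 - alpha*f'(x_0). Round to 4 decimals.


We compute the gradient at x_0 and apply the update.
f'(x) = 100*x + 50
f'(2.6435) = 100*2.6435 + 50 = 314.35
x_1 = 2.6435 - 0.01*314.35 = -0.5


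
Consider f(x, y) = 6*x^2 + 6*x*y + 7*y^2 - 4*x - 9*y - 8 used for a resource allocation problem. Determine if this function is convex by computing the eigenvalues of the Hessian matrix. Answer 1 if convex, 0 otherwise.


The Hessian of f(x,y) = 6*x^2 + 6*x*y + 7*y^2 - 4*x - 9*y - 8 is:
H = [[12, 6], [6, 14]]
Trace = 12 + 14 = 26
Determinant = 12*14 - (6)^2 = 132
Discriminant = (26)^2 - 4*132 = 148.0
Eigenvalues: lambda_1 = 6.9172, lambda_2 = 19.0828
The function is convex.

1


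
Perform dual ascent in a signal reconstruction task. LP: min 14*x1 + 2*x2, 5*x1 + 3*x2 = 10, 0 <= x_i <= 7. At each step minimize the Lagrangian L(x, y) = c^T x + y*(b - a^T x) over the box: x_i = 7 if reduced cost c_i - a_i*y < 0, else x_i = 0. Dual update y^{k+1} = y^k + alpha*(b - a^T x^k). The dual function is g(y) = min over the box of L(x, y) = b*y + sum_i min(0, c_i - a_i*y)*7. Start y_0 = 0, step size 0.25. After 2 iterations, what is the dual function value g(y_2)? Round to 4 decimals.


Dual ascent for LP: min 14*x1 + 2*x2, 5*x1 + 3*x2 = 10, 0 <= x_i <= 7
Step 1: y^k = 0.0, reduced costs: (14.0, 2.0)
  x^k = (0.0, 0.0), subgradient = b - a^T x = 10.0
  y^{k+1} = 0.0 + 0.25*10.0 = 2.5
Step 2: y^k = 2.5, reduced costs: (1.5, -5.5)
  x^k = (0.0, 7.0), subgradient = b - a^T x = -11.0
  y^{k+1} = 2.5 + 0.25*-11.0 = -0.25
Dual objective at y_2 = -0.25: reduced costs (15.25, 2.75), box minimizer x = (0.0, 0.0)
g(y_2) = b*y + (c1 - a1*y)*x1 + (c2 - a2*y)*x2 = 10*(-0.25) + 15.25*0.0 + 2.75*0.0 = -2.5 + 0.0 + 0.0 = -2.5


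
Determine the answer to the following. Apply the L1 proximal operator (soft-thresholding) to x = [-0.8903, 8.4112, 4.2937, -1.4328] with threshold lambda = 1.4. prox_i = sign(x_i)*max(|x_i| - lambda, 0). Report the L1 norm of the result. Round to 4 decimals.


Soft-thresholding with lambda = 1.4:
prox(-0.8903) = sign(-0.8903)*max(|-0.8903| - 1.4, 0) = 0.0
prox(8.4112) = sign(8.4112)*max(|8.4112| - 1.4, 0) = 7.0112
prox(4.2937) = sign(4.2937)*max(|4.2937| - 1.4, 0) = 2.8937
prox(-1.4328) = sign(-1.4328)*max(|-1.4328| - 1.4, 0) = -0.0328
prox(x) = [0.0, 7.0112, 2.8937, -0.0328]
||prox(x)||_1 = 0.0 + 7.0112 + 2.8937 + 0.0328 = 9.9377


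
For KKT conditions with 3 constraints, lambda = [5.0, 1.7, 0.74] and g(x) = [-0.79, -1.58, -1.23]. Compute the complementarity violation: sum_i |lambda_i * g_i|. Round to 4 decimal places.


KKT complementary slackness check:
lambda_1 * g_1 = 5.0 * -0.79 = -3.95
lambda_2 * g_2 = 1.7 * -1.58 = -2.686
lambda_3 * g_3 = 0.74 * -1.23 = -0.9102
Total violation = 3.95 + 2.686 + 0.9102 = 7.5462


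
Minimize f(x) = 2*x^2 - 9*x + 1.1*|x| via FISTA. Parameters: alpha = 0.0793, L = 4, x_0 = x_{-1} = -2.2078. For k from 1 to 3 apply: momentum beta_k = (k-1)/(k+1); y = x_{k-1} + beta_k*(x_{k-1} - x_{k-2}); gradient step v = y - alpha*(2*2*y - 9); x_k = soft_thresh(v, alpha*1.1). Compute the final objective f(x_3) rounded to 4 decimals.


FISTA on f(x) = 2*x^2 - 9*x + 1.1*|x|
L = 4, alpha = 0.0793
Iteration 1: beta = 0.0, y = -2.2078 + 0.0*(-2.2078 + 2.2078) = -2.2078
  grad(y) = -17.8312, v = y - alpha*grad = -0.7938
  prox(v) = soft_thresh(-0.7938, 0.0872) = -0.7066
Iteration 2: beta = 0.3333, y = -0.7066 + 0.3333*(-0.7066 + 2.2078) = -0.2061
  grad(y) = -9.8246, v = y - alpha*grad = 0.5729
  prox(v) = soft_thresh(0.5729, 0.0872) = 0.4857
Iteration 3: beta = 0.5, y = 0.4857 + 0.5*(0.4857 + 0.7066) = 1.0819
  grad(y) = -4.6726, v = y - alpha*grad = 1.4524
  prox(v) = soft_thresh(1.4524, 0.0872) = 1.3652
f(x_3) = 2*1.3652^2 - 9*1.3652 + 1.1*|1.3652| = -7.0574


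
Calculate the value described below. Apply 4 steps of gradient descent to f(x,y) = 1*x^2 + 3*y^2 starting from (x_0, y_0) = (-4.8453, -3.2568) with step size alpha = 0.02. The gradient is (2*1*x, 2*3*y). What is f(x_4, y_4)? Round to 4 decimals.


Gradient descent on f(x,y) = 1*x^2 + 3*y^2.
Starting point: (-4.8453, -3.2568), alpha = 0.02
Step 1: grad_x = 2*1*-4.8453 = -9.6906, grad_y = 2*3*-3.2568 = -19.5408
  x_1 = -4.8453 - 0.02*-9.6906 = -4.6515
  y_1 = -3.2568 - 0.02*-19.5408 = -2.866
Step 2: grad_x = 2*1*-4.6515 = -9.303, grad_y = 2*3*-2.866 = -17.1959
  x_2 = -4.6515 - 0.02*-9.303 = -4.4654
  y_2 = -2.866 - 0.02*-17.1959 = -2.5221
Step 3: grad_x = 2*1*-4.4654 = -8.9309, grad_y = 2*3*-2.5221 = -15.1324
  x_3 = -4.4654 - 0.02*-8.9309 = -4.2868
  y_3 = -2.5221 - 0.02*-15.1324 = -2.2194
Step 4: grad_x = 2*1*-4.2868 = -8.5736, grad_y = 2*3*-2.2194 = -13.3165
  x_4 = -4.2868 - 0.02*-8.5736 = -4.1153
  y_4 = -2.2194 - 0.02*-13.3165 = -1.9531
f(-4.1153, -1.9531) = 1*(-4.1153)^2 + 3*(-1.9531)^2 = 28.3797


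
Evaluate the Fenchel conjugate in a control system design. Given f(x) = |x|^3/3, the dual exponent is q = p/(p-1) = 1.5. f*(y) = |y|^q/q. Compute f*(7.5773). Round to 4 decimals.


The conjugate exponent q satisfies 1/p + 1/q = 1.
p = 3, so q = 3/(3 - 1) = 1.5
|y|^q = 7.5773^1.5 = 20.858
f*(7.5773) = 20.858 / 1.5 = 13.9053


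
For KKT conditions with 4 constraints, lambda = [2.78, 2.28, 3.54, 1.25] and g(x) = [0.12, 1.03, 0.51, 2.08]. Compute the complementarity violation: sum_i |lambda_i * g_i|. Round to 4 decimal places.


KKT complementary slackness check:
lambda_1 * g_1 = 2.78 * 0.12 = 0.3336
lambda_2 * g_2 = 2.28 * 1.03 = 2.3484
lambda_3 * g_3 = 3.54 * 0.51 = 1.8054
lambda_4 * g_4 = 1.25 * 2.08 = 2.6
Total violation = 0.3336 + 2.3484 + 1.8054 + 2.6 = 7.0874


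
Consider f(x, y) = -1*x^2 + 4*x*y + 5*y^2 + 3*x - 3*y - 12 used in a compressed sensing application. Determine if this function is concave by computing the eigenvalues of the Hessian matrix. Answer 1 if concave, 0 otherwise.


The Hessian of f(x,y) = -1*x^2 + 4*x*y + 5*y^2 + 3*x - 3*y - 12 is:
H = [[-2, 4], [4, 10]]
Trace = -2 + 10 = 8
Determinant = -2*10 - (4)^2 = -36
Discriminant = (8)^2 - 4*-36 = 208.0
Eigenvalues: lambda_1 = -3.2111, lambda_2 = 11.2111
The function is not concave.

0


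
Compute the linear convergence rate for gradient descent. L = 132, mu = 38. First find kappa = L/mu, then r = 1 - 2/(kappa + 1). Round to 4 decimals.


Step 1: Compute the condition number.
kappa = L/mu = 132/38 = 3.4737
Step 2: Compute the convergence rate.
r = 1 - 2/(kappa + 1) = 1 - 2*mu/(L + mu) = (L - mu)/(L + mu) = 94/170 = 0.5529


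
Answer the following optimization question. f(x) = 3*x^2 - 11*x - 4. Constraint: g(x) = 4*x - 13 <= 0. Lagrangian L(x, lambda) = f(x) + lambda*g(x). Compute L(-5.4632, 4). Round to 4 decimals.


Step 1: Evaluate f(x).
f(-5.4632) = 3*(-5.4632)^2 - 11*(-5.4632) - 4 = 145.6349
Step 2: Evaluate g(x).
g(-5.4632) = 4*-5.4632 - 13 = -34.8528
Step 3: Compute Lagrangian.
L = 145.6349 + 4*-34.8528 = 6.2237


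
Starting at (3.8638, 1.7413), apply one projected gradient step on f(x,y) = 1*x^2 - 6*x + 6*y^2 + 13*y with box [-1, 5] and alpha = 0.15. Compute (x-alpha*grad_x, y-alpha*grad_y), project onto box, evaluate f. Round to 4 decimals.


Step 1: Compute gradient at (3.8638, 1.7413).
grad_x = 2*1*3.8638 - 6 = 1.7276
grad_y = 2*6*1.7413 + 13 = 33.8956
Step 2: Gradient step.
x_raw = 3.8638 - 0.15*1.7276 = 3.6047
y_raw = 1.7413 - 0.15*33.8956 = -3.343
Step 3: Project onto [-1, 5].
x_proj = clip(3.6047) = 3.6047
y_proj = clip(-3.343) = -1.0
Step 4: Evaluate f.
f(3.6047, -1.0) = -15.6344


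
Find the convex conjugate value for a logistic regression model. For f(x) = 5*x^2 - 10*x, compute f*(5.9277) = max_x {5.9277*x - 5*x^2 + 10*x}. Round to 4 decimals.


f*(y) = sup_x {y*x - a*x^2 - b*x} = sup_x {(y-b)*x - a*x^2}
FOC: (y - b) - 2a*x = 0 => x* = (y - b)/(2a)
x* = (5.9277 + 10)/(2*5) = 1.5928
f*(5.9277) = (y-b)^2/(4a) = (5.9277 + 10)^2/(4*5)
= 253.6916/20 = 12.6846


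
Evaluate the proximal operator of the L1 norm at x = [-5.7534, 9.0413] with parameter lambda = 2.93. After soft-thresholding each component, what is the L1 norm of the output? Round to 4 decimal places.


Soft-thresholding with lambda = 2.93:
prox(-5.7534) = sign(-5.7534)*max(|-5.7534| - 2.93, 0) = -2.8234
prox(9.0413) = sign(9.0413)*max(|9.0413| - 2.93, 0) = 6.1113
prox(x) = [-2.8234, 6.1113]
||prox(x)||_1 = 2.8234 + 6.1113 = 8.9347


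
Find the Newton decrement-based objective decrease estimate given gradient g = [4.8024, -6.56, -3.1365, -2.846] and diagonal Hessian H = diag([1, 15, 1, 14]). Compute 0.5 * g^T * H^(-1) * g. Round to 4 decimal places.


Step 1: H is diagonal, so H^(-1) * g = [4.8024, -0.4373, -3.1365, -0.2033].
Step 2: g^T H^(-1) g = sum_i g_i^2 / H_ii
  = (4.8024)^2/1 + (-6.56)^2/15 + (-3.1365)^2/1 + (-2.846)^2/14
  = 23.063 + 2.8689 + 9.8376 + 0.5786 = 36.3481
Step 3: Objective decrease = 0.5 * g^T H^(-1) g = 18.1741


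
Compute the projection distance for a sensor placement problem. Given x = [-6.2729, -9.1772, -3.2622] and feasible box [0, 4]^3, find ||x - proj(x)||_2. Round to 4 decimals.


Project each component onto [0, 4].
clip(-6.2729) = 0.0, clip(-9.1772) = 0.0, clip(-3.2622) = 0.0
Projection = [0.0, 0.0, 0.0]
Squared diffs: [39.3493, 84.221, 10.6419]
Distance = sqrt(134.2122) = 11.585


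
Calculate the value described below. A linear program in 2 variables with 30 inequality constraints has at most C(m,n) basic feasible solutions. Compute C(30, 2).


Each vertex corresponds to some choice of n active constraints out of m, so the number of vertices is at most C(m, n) = m! / (n!(m-n)!).
m = 30, n = 2
Numerator: 30 * 29
Denominator: 2! = 2
C(30, 2) = 435


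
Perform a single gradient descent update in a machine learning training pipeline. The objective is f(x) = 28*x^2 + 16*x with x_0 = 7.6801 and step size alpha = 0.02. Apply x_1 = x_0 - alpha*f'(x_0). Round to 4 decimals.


We compute the gradient at x_0 and apply the update.
f'(x) = 56*x + 16
f'(7.6801) = 56*7.6801 + 16 = 446.0856
x_1 = 7.6801 - 0.02*446.0856 = -1.2416


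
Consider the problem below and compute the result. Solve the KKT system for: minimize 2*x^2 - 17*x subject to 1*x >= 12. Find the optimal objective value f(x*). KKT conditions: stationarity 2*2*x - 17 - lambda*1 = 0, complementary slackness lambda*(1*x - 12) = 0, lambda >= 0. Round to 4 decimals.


Step 1: Try lambda = 0 (constraint inactive).
x_unc = 17/(2*2) = 4.25
Check: 1*4.25 = 4.25 < 12 -- violated!
Step 2: Constraint must be active: 1*x = 12
x* = 12/1 = 12.0
lambda = (2*2*12.0 - 17)/1 = 31.0
Step 3: Compute optimal value.
f(x*) = 2*12.0^2 - 17*12.0 = 84.0


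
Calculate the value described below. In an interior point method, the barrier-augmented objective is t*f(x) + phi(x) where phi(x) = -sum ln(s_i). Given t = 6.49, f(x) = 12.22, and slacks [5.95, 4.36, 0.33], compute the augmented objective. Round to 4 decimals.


Step 1: Compute log-barrier.
ln values: [1.7834, 1.4725, -1.1087]
phi = -(1.7834 + 1.4725 - 1.1087) = -2.1472
Step 2: Compute augmented objective.
t*f(x) = 6.49*12.22 = 79.3078
Total = 79.3078 - 2.1472 = 77.1606


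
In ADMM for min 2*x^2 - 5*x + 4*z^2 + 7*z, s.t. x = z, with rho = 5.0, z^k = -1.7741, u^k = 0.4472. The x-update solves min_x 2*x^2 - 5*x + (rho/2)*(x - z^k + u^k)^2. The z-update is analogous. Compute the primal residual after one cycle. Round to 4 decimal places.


ADMM iteration with rho = 5.0, z^k = -1.7741, u^k = 0.4472
Step 1: x-update.
Minimize 2*x^2 - 5*x + (5.0/2)*(x + 1.7741 + 0.4472)^2
FOC: (2*2 + 5.0)*x = 5 + 5.0*(-1.7741 - 0.4472)
x^{k+1} = -0.6785
Step 2: z-update.
Minimize 4*z^2 + 7*z + (5.0/2)*(-0.6785 - z + 0.4472)^2
FOC: (2*4 + 5.0)*z = -7 + 5.0*(-0.6785 + 0.4472)
z^{k+1} = -0.6274
Step 3: u-update.
u^{k+1} = 0.4472 - 0.6785 + 0.6274 = 0.3961
Step 4: Primal residual = |-0.6785 + 0.6274| = 0.0511


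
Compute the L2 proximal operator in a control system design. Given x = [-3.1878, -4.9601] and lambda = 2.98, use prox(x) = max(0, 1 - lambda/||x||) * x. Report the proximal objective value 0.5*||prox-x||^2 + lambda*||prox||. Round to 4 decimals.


Step 1: Compute ||x||.
||x|| = 5.8962
Step 2: Compute scaling factor.
scale = max(0, 1 - 2.98/5.8962) = 0.4946
Step 3: prox(x) = [-1.5766, -2.4532]
||prox(x)|| = 2.9162
Step 4: Proximal objective.
0.5*||prox-x||^2 = 4.4402
lambda*||prox|| = 8.6903
Total = 13.1303


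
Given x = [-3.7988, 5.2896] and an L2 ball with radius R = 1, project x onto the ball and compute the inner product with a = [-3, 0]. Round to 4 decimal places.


Step 1: Compute ||x|| (intermediates to 6 decimals).
||x|| = sqrt((-3.7988)^2 + 5.2896^2) = 6.512354
Step 2: Project.
Since ||x|| > R, scale = R/||x|| = 1/6.512354 = 0.153554, proj(x) = scale * x
proj(x) = [-0.583321, 0.812239]
Step 3: Dot product.
a^T * proj(x) = -3*(-0.583321) + 0*0.812239 = 1.75


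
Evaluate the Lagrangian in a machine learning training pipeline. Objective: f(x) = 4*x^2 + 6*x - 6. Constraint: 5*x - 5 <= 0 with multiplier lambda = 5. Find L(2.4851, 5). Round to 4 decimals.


Step 1: Evaluate f(x).
f(2.4851) = 4*2.4851^2 + 6*2.4851 - 6 = 33.6135
Step 2: Evaluate g(x).
g(2.4851) = 5*2.4851 - 5 = 7.4255
Step 3: Compute Lagrangian.
L = 33.6135 + 5*7.4255 = 70.741


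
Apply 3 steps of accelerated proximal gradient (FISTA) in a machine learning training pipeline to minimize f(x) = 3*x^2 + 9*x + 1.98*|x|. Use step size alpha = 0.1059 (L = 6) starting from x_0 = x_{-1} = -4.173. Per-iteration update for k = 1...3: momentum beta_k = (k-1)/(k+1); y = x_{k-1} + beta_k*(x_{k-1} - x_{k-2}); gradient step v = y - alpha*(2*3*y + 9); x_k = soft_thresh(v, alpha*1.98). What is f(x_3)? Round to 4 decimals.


FISTA on f(x) = 3*x^2 + 9*x + 1.98*|x|
L = 6, alpha = 0.1059
Iteration 1: beta = 0.0, y = -4.173 + 0.0*(-4.173 + 4.173) = -4.173
  grad(y) = -16.038, v = y - alpha*grad = -2.4746
  prox(v) = soft_thresh(-2.4746, 0.2097) = -2.2649
Iteration 2: beta = 0.3333, y = -2.2649 + 0.3333*(-2.2649 + 4.173) = -1.6289
  grad(y) = -0.7732, v = y - alpha*grad = -1.547
  prox(v) = soft_thresh(-1.547, 0.2097) = -1.3373
Iteration 3: beta = 0.5, y = -1.3373 + 0.5*(-1.3373 + 2.2649) = -0.8735
  grad(y) = 3.759, v = y - alpha*grad = -1.2716
  prox(v) = soft_thresh(-1.2716, 0.2097) = -1.0619
f(x_3) = 3*(-1.0619)^2 + 9*(-1.0619) + 1.98*|-1.0619| = -4.0716


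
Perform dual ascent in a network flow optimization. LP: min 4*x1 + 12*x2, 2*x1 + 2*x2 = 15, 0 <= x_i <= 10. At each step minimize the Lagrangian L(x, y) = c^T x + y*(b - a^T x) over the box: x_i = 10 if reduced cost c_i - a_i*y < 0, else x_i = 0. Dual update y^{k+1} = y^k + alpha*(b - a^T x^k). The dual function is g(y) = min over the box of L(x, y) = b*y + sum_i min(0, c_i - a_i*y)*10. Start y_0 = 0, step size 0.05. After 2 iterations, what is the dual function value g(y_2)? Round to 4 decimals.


Dual ascent for LP: min 4*x1 + 12*x2, 2*x1 + 2*x2 = 15, 0 <= x_i <= 10
Step 1: y^k = 0.0, reduced costs: (4.0, 12.0)
  x^k = (0.0, 0.0), subgradient = b - a^T x = 15.0
  y^{k+1} = 0.0 + 0.05*15.0 = 0.75
Step 2: y^k = 0.75, reduced costs: (2.5, 10.5)
  x^k = (0.0, 0.0), subgradient = b - a^T x = 15.0
  y^{k+1} = 0.75 + 0.05*15.0 = 1.5
Dual objective at y_2 = 1.5: reduced costs (1.0, 9.0), box minimizer x = (0.0, 0.0)
g(y_2) = b*y + (c1 - a1*y)*x1 + (c2 - a2*y)*x2 = 15*1.5 + 1.0*0.0 + 9.0*0.0 = 22.5 + 0.0 + 0.0 = 22.5


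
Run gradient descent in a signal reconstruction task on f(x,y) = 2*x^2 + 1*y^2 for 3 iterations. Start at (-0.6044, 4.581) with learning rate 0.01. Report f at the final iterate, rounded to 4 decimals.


Gradient descent on f(x,y) = 2*x^2 + 1*y^2.
Starting point: (-0.6044, 4.581), alpha = 0.01
Step 1: grad_x = 2*2*-0.6044 = -2.4176, grad_y = 2*1*4.581 = 9.162
  x_1 = -0.6044 - 0.01*-2.4176 = -0.5802
  y_1 = 4.581 - 0.01*9.162 = 4.4894
Step 2: grad_x = 2*2*-0.5802 = -2.3209, grad_y = 2*1*4.4894 = 8.9788
  x_2 = -0.5802 - 0.01*-2.3209 = -0.557
  y_2 = 4.4894 - 0.01*8.9788 = 4.3996
Step 3: grad_x = 2*2*-0.557 = -2.2281, grad_y = 2*1*4.3996 = 8.7992
  x_3 = -0.557 - 0.01*-2.2281 = -0.5347
  y_3 = 4.3996 - 0.01*8.7992 = 4.3116
f(-0.5347, 4.3116) = 2*(-0.5347)^2 + 1*4.3116^2 = 19.1618


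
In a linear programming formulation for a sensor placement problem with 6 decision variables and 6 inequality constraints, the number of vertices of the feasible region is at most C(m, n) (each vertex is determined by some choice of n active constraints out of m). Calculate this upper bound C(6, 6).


Each vertex corresponds to some choice of n active constraints out of m, so the number of vertices is at most C(m, n) = m! / (n!(m-n)!).
m = 6, n = 6
Numerator: 6 * 5 * 4 * 3 * 2 * 1
Denominator: 6! = 720
C(6, 6) = 1


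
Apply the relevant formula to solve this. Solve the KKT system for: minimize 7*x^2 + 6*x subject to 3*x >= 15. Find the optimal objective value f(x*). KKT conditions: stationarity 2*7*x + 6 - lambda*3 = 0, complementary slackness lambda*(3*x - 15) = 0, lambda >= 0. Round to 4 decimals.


Step 1: Try lambda = 0 (constraint inactive).
x_unc = -6/(2*7) = -0.4286
Check: 3*-0.4286 = -1.2858 < 15 -- violated!
Step 2: Constraint must be active: 3*x = 15
x* = 15/3 = 5.0
lambda = (2*7*5.0 + 6)/3 = 25.3333
Step 3: Compute optimal value.
f(x*) = 7*5.0^2 + 6*5.0 = 205.0


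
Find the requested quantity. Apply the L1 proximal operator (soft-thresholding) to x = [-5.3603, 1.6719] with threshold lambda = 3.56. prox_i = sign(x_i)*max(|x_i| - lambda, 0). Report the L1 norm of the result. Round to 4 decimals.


Soft-thresholding with lambda = 3.56:
prox(-5.3603) = sign(-5.3603)*max(|-5.3603| - 3.56, 0) = -1.8003
prox(1.6719) = sign(1.6719)*max(|1.6719| - 3.56, 0) = 0.0
prox(x) = [-1.8003, 0.0]
||prox(x)||_1 = 1.8003 + 0.0 = 1.8003


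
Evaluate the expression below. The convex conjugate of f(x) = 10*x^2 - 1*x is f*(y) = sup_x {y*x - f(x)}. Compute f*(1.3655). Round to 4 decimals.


f*(y) = sup_x {y*x - a*x^2 - b*x} = sup_x {(y-b)*x - a*x^2}
FOC: (y - b) - 2a*x = 0 => x* = (y - b)/(2a)
x* = (1.3655 + 1)/(2*10) = 0.1183
f*(1.3655) = (y-b)^2/(4a) = (1.3655 + 1)^2/(4*10)
= 5.5956/40 = 0.1399


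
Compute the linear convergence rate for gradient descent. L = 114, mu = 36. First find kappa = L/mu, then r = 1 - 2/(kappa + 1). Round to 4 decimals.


Step 1: Compute the condition number.
kappa = L/mu = 114/36 = 3.1667
Step 2: Compute the convergence rate.
r = 1 - 2/(kappa + 1) = 1 - 2*mu/(L + mu) = (L - mu)/(L + mu) = 78/150 = 0.52


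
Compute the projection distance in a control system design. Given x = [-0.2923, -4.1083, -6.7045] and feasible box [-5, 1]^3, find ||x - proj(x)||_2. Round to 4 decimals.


Project each component onto [-5, 1].
clip(-0.2923) = -0.2923, clip(-4.1083) = -4.1083, clip(-6.7045) = -5.0
Projection = [-0.2923, -4.1083, -5.0]
Squared diffs: [0.0, 0.0, 2.9053]
Distance = sqrt(2.9053) = 1.7045


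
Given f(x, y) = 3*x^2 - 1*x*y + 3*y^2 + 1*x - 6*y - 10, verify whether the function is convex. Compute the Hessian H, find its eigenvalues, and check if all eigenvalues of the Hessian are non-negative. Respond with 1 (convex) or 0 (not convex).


The Hessian of f(x,y) = 3*x^2 - 1*x*y + 3*y^2 + 1*x - 6*y - 10 is:
H = [[6, -1], [-1, 6]]
Trace = 6 + 6 = 12
Determinant = 6*6 - (-1)^2 = 35
Discriminant = (12)^2 - 4*35 = 4.0
Eigenvalues: lambda_1 = 5.0, lambda_2 = 7.0
The function is convex.

1


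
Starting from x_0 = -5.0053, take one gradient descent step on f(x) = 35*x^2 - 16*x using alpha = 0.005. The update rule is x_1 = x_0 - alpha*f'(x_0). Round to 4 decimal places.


We compute the gradient at x_0 and apply the update.
f'(x) = 70*x - 16
f'(-5.0053) = 70*-5.0053 - 16 = -366.371
x_1 = -5.0053 - 0.005*-366.371 = -3.1734


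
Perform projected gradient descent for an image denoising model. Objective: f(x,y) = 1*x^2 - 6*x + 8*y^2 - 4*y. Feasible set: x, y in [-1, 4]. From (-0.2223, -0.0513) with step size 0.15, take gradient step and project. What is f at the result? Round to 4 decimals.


Step 1: Compute gradient at (-0.2223, -0.0513).
grad_x = 2*1*-0.2223 - 6 = -6.4446
grad_y = 2*8*-0.0513 - 4 = -4.8208
Step 2: Gradient step.
x_raw = -0.2223 - 0.15*-6.4446 = 0.7444
y_raw = -0.0513 - 0.15*-4.8208 = 0.6718
Step 3: Project onto [-1, 4].
x_proj = clip(0.7444) = 0.7444
y_proj = clip(0.6718) = 0.6718
Step 4: Evaluate f.
f(0.7444, 0.6718) = -2.9888


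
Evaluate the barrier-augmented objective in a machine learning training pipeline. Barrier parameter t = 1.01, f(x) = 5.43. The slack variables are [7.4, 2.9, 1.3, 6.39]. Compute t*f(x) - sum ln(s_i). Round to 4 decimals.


Step 1: Compute log-barrier.
ln values: [2.0015, 1.0647, 0.2624, 1.8547]
phi = -(2.0015 + 1.0647 + 0.2624 + 1.8547) = -5.1833
Step 2: Compute augmented objective.
t*f(x) = 1.01*5.43 = 5.4843
Total = 5.4843 - 5.1833 = 0.301


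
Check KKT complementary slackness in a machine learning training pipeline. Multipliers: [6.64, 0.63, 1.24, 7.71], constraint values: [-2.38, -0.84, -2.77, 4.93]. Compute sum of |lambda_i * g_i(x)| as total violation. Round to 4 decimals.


KKT complementary slackness check:
lambda_1 * g_1 = 6.64 * -2.38 = -15.8032
lambda_2 * g_2 = 0.63 * -0.84 = -0.5292
lambda_3 * g_3 = 1.24 * -2.77 = -3.4348
lambda_4 * g_4 = 7.71 * 4.93 = 38.0103
Total violation = 15.8032 + 0.5292 + 3.4348 + 38.0103 = 57.7775


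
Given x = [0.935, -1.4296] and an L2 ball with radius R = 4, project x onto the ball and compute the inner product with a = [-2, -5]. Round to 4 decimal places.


Step 1: Compute ||x|| (intermediates to 6 decimals).
||x|| = sqrt(0.935^2 + (-1.4296)^2) = 1.70821
Step 2: Project.
Since ||x|| <= R, proj = x (no scaling needed).
proj(x) = [0.935, -1.4296]
Step 3: Dot product.
a^T * proj(x) = -2*0.935 - 5*(-1.4296) = 5.278


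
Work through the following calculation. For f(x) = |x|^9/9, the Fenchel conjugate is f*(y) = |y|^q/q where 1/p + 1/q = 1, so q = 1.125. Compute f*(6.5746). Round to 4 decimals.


The conjugate exponent q satisfies 1/p + 1/q = 1.
p = 9, so q = 9/(9 - 1) = 1.125
|y|^q = 6.5746^1.125 = 8.3196
f*(6.5746) = 8.3196 / 1.125 = 7.3952


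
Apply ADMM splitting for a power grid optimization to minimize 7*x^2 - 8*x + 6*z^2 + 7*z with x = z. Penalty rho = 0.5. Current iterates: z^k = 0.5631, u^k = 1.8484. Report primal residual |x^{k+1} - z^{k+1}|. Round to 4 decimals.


ADMM iteration with rho = 0.5, z^k = 0.5631, u^k = 1.8484
Step 1: x-update.
Minimize 7*x^2 - 8*x + (0.5/2)*(x - 0.5631 + 1.8484)^2
FOC: (2*7 + 0.5)*x = 8 + 0.5*(0.5631 - 1.8484)
x^{k+1} = 0.5074
Step 2: z-update.
Minimize 6*z^2 + 7*z + (0.5/2)*(0.5074 - z + 1.8484)^2
FOC: (2*6 + 0.5)*z = -7 + 0.5*(0.5074 + 1.8484)
z^{k+1} = -0.4658
Step 3: u-update.
u^{k+1} = 1.8484 + 0.5074 + 0.4658 = 2.8216
Step 4: Primal residual = |0.5074 + 0.4658| = 0.9732


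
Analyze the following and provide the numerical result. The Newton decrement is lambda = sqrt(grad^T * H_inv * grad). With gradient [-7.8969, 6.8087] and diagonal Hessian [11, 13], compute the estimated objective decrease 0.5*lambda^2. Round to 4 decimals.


Step 1: H is diagonal, so H^(-1) * g = [-0.7179, 0.5237].
Step 2: g^T H^(-1) g = sum_i g_i^2 / H_ii
  = (-7.8969)^2/11 + (6.8087)^2/13
  = 5.6692 + 3.566 = 9.2352
Step 3: Objective decrease = 0.5 * g^T H^(-1) g = 4.6176


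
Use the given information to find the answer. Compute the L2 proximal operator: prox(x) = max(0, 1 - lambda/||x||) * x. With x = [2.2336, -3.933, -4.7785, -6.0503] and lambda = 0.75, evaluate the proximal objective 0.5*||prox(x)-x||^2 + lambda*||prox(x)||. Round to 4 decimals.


Step 1: Compute ||x||.
||x|| = 8.9385
Step 2: Compute scaling factor.
scale = max(0, 1 - 0.75/8.9385) = 0.9161
Step 3: prox(x) = [2.0462, -3.603, -4.3776, -5.5426]
||prox(x)|| = 8.1885
Step 4: Proximal objective.
0.5*||prox-x||^2 = 0.2813
lambda*||prox|| = 6.1414
Total = 6.4227


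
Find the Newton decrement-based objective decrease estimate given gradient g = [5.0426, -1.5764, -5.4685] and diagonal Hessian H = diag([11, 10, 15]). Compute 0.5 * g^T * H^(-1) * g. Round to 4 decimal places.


Step 1: H is diagonal, so H^(-1) * g = [0.4584, -0.1576, -0.3646].
Step 2: g^T H^(-1) g = sum_i g_i^2 / H_ii
  = (5.0426)^2/11 + (-1.5764)^2/10 + (-5.4685)^2/15
  = 2.3116 + 0.2485 + 1.9936 = 4.5538
Step 3: Objective decrease = 0.5 * g^T H^(-1) g = 2.2769


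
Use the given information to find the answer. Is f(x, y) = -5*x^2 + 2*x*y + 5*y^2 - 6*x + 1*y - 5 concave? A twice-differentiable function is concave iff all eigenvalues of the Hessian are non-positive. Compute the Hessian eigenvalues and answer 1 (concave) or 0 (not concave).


The Hessian of f(x,y) = -5*x^2 + 2*x*y + 5*y^2 - 6*x + 1*y - 5 is:
H = [[-10, 2], [2, 10]]
Trace = -10 + 10 = 0
Determinant = -10*10 - (2)^2 = -104
Discriminant = (0)^2 - 4*-104 = 416.0
Eigenvalues: lambda_1 = -10.198, lambda_2 = 10.198
The function is not concave.

0


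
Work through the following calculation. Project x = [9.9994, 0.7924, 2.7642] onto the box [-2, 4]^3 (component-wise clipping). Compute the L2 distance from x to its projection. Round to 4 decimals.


Project each component onto [-2, 4].
clip(9.9994) = 4.0, clip(0.7924) = 0.7924, clip(2.7642) = 2.7642
Projection = [4.0, 0.7924, 2.7642]
Squared diffs: [35.9928, 0.0, 0.0]
Distance = sqrt(35.9928) = 5.9994


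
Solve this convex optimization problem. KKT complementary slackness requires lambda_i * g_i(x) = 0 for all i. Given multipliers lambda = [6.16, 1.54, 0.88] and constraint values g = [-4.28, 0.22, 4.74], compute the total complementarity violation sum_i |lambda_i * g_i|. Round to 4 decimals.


KKT complementary slackness check:
lambda_1 * g_1 = 6.16 * -4.28 = -26.3648
lambda_2 * g_2 = 1.54 * 0.22 = 0.3388
lambda_3 * g_3 = 0.88 * 4.74 = 4.1712
Total violation = 26.3648 + 0.3388 + 4.1712 = 30.8748
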